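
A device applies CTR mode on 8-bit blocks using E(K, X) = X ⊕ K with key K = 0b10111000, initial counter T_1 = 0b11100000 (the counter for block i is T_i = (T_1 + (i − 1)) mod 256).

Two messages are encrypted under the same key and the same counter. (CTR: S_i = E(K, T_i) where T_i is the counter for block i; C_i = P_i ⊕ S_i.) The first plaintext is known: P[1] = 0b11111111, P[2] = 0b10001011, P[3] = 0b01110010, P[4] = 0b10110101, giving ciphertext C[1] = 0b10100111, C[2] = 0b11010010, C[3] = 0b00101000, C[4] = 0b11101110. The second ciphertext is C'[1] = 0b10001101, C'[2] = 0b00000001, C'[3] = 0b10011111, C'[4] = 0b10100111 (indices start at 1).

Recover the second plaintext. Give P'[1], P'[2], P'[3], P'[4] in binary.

In CTR with a reused counter, both messages share the same keystream S_i, so C_i ⊕ C'_i = P_i ⊕ P'_i and thus P'_i = P_i ⊕ C_i ⊕ C'_i.
P'[1]: 0b11111111 ⊕ 0b10100111 ⊕ 0b10001101 = 0b11010101.
P'[2]: 0b10001011 ⊕ 0b11010010 ⊕ 0b00000001 = 0b01011000.
P'[3]: 0b01110010 ⊕ 0b00101000 ⊕ 0b10011111 = 0b11000101.
P'[4]: 0b10110101 ⊕ 0b11101110 ⊕ 0b10100111 = 0b11111100.

P'[1] = 0b11010101, P'[2] = 0b01011000, P'[3] = 0b11000101, P'[4] = 0b11111100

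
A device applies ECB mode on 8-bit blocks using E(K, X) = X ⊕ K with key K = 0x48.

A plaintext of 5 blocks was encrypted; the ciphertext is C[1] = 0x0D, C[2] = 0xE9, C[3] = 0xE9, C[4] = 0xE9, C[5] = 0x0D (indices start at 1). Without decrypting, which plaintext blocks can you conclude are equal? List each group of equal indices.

P[1] = P[5]; P[2] = P[3] = P[4]

ECB encrypts each block independently with the same key, so equal ciphertext blocks imply equal plaintext blocks.
C[1] = C[5] = 0x0D, so P[1] = P[5].
C[2] = C[3] = C[4] = 0xE9, so P[2] = P[3] = P[4].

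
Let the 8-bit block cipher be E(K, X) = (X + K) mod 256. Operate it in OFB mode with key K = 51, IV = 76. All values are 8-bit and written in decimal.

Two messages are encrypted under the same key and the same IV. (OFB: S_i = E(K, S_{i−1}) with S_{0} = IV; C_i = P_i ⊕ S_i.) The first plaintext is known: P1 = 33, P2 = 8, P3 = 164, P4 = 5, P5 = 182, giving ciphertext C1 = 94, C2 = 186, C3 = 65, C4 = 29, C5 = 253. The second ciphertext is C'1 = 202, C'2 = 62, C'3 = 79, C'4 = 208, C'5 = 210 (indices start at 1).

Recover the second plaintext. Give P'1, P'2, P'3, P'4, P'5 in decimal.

In OFB with a reused IV, both messages share the same keystream S_i, so C_i ⊕ C'_i = P_i ⊕ P'_i and thus P'_i = P_i ⊕ C_i ⊕ C'_i.
P'1: 33 ⊕ 94 ⊕ 202 = 181.
P'2: 8 ⊕ 186 ⊕ 62 = 140.
P'3: 164 ⊕ 65 ⊕ 79 = 170.
P'4: 5 ⊕ 29 ⊕ 208 = 200.
P'5: 182 ⊕ 253 ⊕ 210 = 153.

P'1 = 181, P'2 = 140, P'3 = 170, P'4 = 200, P'5 = 153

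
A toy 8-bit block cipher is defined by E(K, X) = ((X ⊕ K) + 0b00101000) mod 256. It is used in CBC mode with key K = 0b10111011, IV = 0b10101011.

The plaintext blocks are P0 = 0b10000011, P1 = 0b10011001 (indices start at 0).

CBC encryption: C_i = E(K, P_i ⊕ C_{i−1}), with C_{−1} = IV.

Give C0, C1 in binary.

C0: P0 ⊕ 0b10101011 = 0b00101000; E(K, 0b00101000) = 0b10111011.
C1: P1 ⊕ 0b10111011 = 0b00100010; E(K, 0b00100010) = 0b11000001.

C0 = 0b10111011, C1 = 0b11000001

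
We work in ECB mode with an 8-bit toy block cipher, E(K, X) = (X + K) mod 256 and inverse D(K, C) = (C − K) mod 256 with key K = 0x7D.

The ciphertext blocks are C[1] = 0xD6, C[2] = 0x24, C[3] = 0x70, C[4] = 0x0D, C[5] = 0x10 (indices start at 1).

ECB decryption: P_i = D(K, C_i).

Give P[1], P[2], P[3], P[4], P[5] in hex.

P[1]: D(K, 0xD6) = 0x59.
P[2]: D(K, 0x24) = 0xA7.
P[3]: D(K, 0x70) = 0xF3.
P[4]: D(K, 0x0D) = 0x90.
P[5]: D(K, 0x10) = 0x93.

P[1] = 0x59, P[2] = 0xA7, P[3] = 0xF3, P[4] = 0x90, P[5] = 0x93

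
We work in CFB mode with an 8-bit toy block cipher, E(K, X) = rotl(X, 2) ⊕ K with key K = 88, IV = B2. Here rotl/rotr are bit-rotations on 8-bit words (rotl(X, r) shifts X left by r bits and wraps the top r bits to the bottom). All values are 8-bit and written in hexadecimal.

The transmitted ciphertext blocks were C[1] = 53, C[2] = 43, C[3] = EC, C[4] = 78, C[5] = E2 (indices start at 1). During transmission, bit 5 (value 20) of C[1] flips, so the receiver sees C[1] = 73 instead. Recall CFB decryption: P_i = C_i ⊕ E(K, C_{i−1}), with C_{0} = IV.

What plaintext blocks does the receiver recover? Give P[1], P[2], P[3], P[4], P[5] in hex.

Only C[1] changed, to 73. In CFB, a change in C_i flips the same bit in P_i and garbles P_{i+1}. Decrypting the received ciphertext:
P[1]: E(K, B2) = 42; 73 ⊕ 42 = 31.
P[2]: E(K, 73) = 45; 43 ⊕ 45 = 06.
P[3]: E(K, 43) = 85; EC ⊕ 85 = 69.
P[4]: E(K, EC) = 3B; 78 ⊕ 3B = 43.
P[5]: E(K, 78) = 69; E2 ⊕ 69 = 8B.
Blocks that differ from the original plaintext: P[1], P[2].

P[1] = 31, P[2] = 06, P[3] = 69, P[4] = 43, P[5] = 8B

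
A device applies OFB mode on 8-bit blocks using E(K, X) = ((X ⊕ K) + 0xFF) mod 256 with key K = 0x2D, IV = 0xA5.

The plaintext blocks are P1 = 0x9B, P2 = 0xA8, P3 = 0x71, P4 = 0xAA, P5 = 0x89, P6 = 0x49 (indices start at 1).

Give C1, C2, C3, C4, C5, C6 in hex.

C1 = 0x1C, C2 = 0x01, C3 = 0xF2, C4 = 0x07, C5 = 0xF6, C6 = 0x18

OFB encryption: S_i = E(K, S_{i−1}) with S_{0} = IV; C_i = P_i ⊕ S_i.
C1: S = E(K, 0xA5) = 0x87; 0x9B ⊕ 0x87 = 0x1C.
C2: S = E(K, 0x87) = 0xA9; 0xA8 ⊕ 0xA9 = 0x01.
C3: S = E(K, 0xA9) = 0x83; 0x71 ⊕ 0x83 = 0xF2.
C4: S = E(K, 0x83) = 0xAD; 0xAA ⊕ 0xAD = 0x07.
C5: S = E(K, 0xAD) = 0x7F; 0x89 ⊕ 0x7F = 0xF6.
C6: S = E(K, 0x7F) = 0x51; 0x49 ⊕ 0x51 = 0x18.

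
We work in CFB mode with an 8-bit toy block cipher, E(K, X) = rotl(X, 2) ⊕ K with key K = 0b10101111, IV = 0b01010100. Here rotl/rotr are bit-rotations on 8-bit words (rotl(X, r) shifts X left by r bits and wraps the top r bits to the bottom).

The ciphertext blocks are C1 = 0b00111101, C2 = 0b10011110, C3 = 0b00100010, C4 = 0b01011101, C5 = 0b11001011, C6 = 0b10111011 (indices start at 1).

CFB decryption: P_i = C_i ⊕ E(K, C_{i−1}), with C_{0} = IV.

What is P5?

P5 = 0b00010001

P5: E(K, 0b01011101) = 0b11011010; 0b11001011 ⊕ 0b11011010 = 0b00010001.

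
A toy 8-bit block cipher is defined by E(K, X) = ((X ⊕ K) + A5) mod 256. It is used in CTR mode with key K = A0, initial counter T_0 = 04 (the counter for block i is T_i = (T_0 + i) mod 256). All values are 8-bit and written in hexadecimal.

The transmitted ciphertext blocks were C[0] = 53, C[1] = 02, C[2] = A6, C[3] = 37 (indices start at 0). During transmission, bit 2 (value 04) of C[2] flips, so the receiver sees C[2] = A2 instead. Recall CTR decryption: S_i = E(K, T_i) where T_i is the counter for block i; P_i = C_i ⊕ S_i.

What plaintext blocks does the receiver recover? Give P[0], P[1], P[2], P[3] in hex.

Only C[2] changed, to A2. In CTR, a change in C_i flips the same bit in P_i only; the keystream is unaffected. Decrypting the received ciphertext:
P[0]: T = 04, S = E(K, T) = 49; 53 ⊕ 49 = 1A.
P[1]: T = 05, S = E(K, T) = 4A; 02 ⊕ 4A = 48.
P[2]: T = 06, S = E(K, T) = 4B; A2 ⊕ 4B = E9.
P[3]: T = 07, S = E(K, T) = 4C; 37 ⊕ 4C = 7B.
Blocks that differ from the original plaintext: P[2].

P[0] = 1A, P[1] = 48, P[2] = E9, P[3] = 7B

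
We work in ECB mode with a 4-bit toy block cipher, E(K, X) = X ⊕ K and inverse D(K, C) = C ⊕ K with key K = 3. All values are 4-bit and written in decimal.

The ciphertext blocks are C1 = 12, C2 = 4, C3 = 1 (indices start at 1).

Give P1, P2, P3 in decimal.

ECB decryption: P_i = D(K, C_i).
P1: D(K, 12) = 15.
P2: D(K, 4) = 7.
P3: D(K, 1) = 2.

P1 = 15, P2 = 7, P3 = 2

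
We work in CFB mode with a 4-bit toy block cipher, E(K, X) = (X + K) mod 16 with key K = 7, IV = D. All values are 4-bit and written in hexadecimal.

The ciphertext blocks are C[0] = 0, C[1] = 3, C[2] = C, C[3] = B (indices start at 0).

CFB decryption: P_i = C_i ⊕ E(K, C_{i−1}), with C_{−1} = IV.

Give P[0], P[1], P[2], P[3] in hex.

P[0] = 4, P[1] = 4, P[2] = 6, P[3] = 8

P[0]: E(K, D) = 4; 0 ⊕ 4 = 4.
P[1]: E(K, 0) = 7; 3 ⊕ 7 = 4.
P[2]: E(K, 3) = A; C ⊕ A = 6.
P[3]: E(K, C) = 3; B ⊕ 3 = 8.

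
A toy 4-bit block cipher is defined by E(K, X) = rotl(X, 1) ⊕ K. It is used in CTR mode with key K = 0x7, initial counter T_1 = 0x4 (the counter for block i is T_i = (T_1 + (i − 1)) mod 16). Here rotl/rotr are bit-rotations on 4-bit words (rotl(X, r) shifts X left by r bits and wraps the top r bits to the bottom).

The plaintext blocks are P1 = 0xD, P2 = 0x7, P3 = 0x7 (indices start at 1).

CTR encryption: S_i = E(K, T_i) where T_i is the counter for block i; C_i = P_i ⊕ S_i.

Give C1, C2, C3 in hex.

C1: T = 0x4, S = E(K, T) = 0xF; 0xD ⊕ 0xF = 0x2.
C2: T = 0x5, S = E(K, T) = 0xD; 0x7 ⊕ 0xD = 0xA.
C3: T = 0x6, S = E(K, T) = 0xB; 0x7 ⊕ 0xB = 0xC.

C1 = 0x2, C2 = 0xA, C3 = 0xC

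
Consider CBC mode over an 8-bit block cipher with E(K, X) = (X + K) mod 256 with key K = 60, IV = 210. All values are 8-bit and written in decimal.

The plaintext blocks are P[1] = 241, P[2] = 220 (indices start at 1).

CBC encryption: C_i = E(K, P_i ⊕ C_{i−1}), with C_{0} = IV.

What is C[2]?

C[2] = 191

C[1]: P[1] ⊕ 210 = 35; E(K, 35) = 95.
C[2]: P[2] ⊕ 95 = 131; E(K, 131) = 191.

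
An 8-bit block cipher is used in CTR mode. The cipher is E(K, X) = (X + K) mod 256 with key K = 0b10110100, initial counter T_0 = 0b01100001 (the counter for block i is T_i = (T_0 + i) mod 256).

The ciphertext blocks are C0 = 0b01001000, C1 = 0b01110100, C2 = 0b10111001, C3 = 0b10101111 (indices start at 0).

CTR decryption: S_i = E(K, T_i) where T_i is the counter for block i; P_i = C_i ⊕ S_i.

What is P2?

P2: T = 0b01100011, S = E(K, T) = 0b00010111; 0b10111001 ⊕ 0b00010111 = 0b10101110.

P2 = 0b10101110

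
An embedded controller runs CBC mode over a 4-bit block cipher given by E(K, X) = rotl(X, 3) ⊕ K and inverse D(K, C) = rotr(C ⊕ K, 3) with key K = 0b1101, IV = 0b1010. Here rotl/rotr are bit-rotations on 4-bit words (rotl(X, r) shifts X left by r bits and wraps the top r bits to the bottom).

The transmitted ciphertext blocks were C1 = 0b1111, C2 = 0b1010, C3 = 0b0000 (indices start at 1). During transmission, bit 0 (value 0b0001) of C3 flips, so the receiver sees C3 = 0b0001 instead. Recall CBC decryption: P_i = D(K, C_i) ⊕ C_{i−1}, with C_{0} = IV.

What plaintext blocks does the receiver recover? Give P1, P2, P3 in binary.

Only C3 changed, to 0b0001. In CBC, a change in C_i garbles P_i and flips the same bit in P_{i+1}. Decrypting the received ciphertext:
P1: D(K, 0b1111) = 0b0100; 0b0100 ⊕ 0b1010 = 0b1110.
P2: D(K, 0b1010) = 0b1110; 0b1110 ⊕ 0b1111 = 0b0001.
P3: D(K, 0b0001) = 0b1001; 0b1001 ⊕ 0b1010 = 0b0011.
Blocks that differ from the original plaintext: P3.

P1 = 0b1110, P2 = 0b0001, P3 = 0b0011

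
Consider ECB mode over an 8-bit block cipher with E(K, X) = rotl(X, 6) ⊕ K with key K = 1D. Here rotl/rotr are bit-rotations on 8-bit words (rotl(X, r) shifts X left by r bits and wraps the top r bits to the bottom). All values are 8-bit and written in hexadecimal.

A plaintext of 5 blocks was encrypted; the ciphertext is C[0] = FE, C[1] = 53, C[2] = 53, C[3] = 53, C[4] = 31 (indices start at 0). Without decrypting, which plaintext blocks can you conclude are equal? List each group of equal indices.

ECB encrypts each block independently with the same key, so equal ciphertext blocks imply equal plaintext blocks.
C[1] = C[2] = C[3] = 53, so P[1] = P[2] = P[3].

P[1] = P[2] = P[3]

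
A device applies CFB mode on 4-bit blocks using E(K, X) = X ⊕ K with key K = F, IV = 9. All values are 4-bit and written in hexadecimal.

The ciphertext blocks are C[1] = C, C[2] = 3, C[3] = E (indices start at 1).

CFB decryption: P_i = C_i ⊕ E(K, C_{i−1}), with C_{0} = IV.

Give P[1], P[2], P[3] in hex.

P[1]: E(K, 9) = 6; C ⊕ 6 = A.
P[2]: E(K, C) = 3; 3 ⊕ 3 = 0.
P[3]: E(K, 3) = C; E ⊕ C = 2.

P[1] = A, P[2] = 0, P[3] = 2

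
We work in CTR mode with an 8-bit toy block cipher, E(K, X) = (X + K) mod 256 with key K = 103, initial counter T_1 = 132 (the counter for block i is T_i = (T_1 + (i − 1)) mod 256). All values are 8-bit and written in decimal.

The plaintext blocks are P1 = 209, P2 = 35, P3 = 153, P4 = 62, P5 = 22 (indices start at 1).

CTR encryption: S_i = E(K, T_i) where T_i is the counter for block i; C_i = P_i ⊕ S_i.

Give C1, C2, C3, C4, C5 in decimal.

C1 = 58, C2 = 207, C3 = 116, C4 = 208, C5 = 249

C1: T = 132, S = E(K, T) = 235; 209 ⊕ 235 = 58.
C2: T = 133, S = E(K, T) = 236; 35 ⊕ 236 = 207.
C3: T = 134, S = E(K, T) = 237; 153 ⊕ 237 = 116.
C4: T = 135, S = E(K, T) = 238; 62 ⊕ 238 = 208.
C5: T = 136, S = E(K, T) = 239; 22 ⊕ 239 = 249.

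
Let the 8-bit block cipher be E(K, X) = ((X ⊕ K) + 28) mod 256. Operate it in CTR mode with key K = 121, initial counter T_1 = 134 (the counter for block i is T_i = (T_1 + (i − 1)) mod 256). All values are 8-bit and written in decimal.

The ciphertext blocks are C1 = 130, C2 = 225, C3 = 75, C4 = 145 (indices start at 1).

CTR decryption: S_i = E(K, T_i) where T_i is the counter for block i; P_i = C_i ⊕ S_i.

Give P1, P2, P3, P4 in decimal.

P1 = 153, P2 = 251, P3 = 70, P4 = 157

P1: T = 134, S = E(K, T) = 27; 130 ⊕ 27 = 153.
P2: T = 135, S = E(K, T) = 26; 225 ⊕ 26 = 251.
P3: T = 136, S = E(K, T) = 13; 75 ⊕ 13 = 70.
P4: T = 137, S = E(K, T) = 12; 145 ⊕ 12 = 157.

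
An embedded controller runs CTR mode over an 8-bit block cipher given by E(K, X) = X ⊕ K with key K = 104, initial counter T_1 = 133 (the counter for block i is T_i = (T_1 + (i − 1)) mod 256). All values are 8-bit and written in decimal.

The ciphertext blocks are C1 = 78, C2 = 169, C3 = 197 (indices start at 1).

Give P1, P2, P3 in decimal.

CTR decryption: S_i = E(K, T_i) where T_i is the counter for block i; P_i = C_i ⊕ S_i.
P1: T = 133, S = E(K, T) = 237; 78 ⊕ 237 = 163.
P2: T = 134, S = E(K, T) = 238; 169 ⊕ 238 = 71.
P3: T = 135, S = E(K, T) = 239; 197 ⊕ 239 = 42.

P1 = 163, P2 = 71, P3 = 42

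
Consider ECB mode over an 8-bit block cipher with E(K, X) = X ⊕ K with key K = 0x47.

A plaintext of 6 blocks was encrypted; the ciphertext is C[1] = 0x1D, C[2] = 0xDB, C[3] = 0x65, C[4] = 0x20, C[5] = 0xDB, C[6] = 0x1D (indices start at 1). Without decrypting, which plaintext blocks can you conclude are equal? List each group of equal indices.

ECB encrypts each block independently with the same key, so equal ciphertext blocks imply equal plaintext blocks.
C[1] = C[6] = 0x1D, so P[1] = P[6].
C[2] = C[5] = 0xDB, so P[2] = P[5].

P[1] = P[6]; P[2] = P[5]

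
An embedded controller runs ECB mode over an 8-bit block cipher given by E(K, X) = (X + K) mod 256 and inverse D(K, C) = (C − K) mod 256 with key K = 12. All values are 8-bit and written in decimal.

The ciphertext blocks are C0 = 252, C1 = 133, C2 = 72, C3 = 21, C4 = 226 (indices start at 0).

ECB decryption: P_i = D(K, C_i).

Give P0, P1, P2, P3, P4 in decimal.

P0 = 240, P1 = 121, P2 = 60, P3 = 9, P4 = 214

P0: D(K, 252) = 240.
P1: D(K, 133) = 121.
P2: D(K, 72) = 60.
P3: D(K, 21) = 9.
P4: D(K, 226) = 214.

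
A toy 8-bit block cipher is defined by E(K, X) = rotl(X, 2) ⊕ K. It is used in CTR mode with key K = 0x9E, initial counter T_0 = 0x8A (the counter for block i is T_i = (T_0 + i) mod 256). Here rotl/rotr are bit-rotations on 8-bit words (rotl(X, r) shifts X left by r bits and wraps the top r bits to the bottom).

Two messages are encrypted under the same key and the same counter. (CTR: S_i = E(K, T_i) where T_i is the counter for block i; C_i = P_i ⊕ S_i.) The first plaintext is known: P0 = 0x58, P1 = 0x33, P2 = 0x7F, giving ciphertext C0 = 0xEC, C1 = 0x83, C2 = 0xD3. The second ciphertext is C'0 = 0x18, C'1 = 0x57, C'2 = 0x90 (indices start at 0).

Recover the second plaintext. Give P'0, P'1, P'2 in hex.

In CTR with a reused counter, both messages share the same keystream S_i, so C_i ⊕ C'_i = P_i ⊕ P'_i and thus P'_i = P_i ⊕ C_i ⊕ C'_i.
P'0: 0x58 ⊕ 0xEC ⊕ 0x18 = 0xAC.
P'1: 0x33 ⊕ 0x83 ⊕ 0x57 = 0xE7.
P'2: 0x7F ⊕ 0xD3 ⊕ 0x90 = 0x3C.

P'0 = 0xAC, P'1 = 0xE7, P'2 = 0x3C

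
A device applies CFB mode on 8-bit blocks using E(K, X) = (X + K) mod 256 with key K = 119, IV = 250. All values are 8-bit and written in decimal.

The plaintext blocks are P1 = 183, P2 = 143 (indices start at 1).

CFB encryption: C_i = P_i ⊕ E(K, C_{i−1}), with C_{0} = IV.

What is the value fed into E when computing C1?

250

C1: E(K, 250) = 113; 183 ⊕ 113 = 198.
So the input to E for block 1 is 250.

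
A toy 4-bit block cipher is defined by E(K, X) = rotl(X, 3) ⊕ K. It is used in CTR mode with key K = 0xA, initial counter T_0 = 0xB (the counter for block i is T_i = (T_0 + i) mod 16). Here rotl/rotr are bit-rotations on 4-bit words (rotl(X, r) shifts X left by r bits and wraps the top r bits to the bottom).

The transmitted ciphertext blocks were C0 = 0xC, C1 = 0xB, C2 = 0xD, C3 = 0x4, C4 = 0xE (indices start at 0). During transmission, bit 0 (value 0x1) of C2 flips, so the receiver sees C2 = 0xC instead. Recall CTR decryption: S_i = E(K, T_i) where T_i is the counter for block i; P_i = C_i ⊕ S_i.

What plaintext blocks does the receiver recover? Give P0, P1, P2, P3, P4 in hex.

P0 = 0xB, P1 = 0x7, P2 = 0x8, P3 = 0x9, P4 = 0xB

Only C2 changed, to 0xC. In CTR, a change in C_i flips the same bit in P_i only; the keystream is unaffected. Decrypting the received ciphertext:
P0: T = 0xB, S = E(K, T) = 0x7; 0xC ⊕ 0x7 = 0xB.
P1: T = 0xC, S = E(K, T) = 0xC; 0xB ⊕ 0xC = 0x7.
P2: T = 0xD, S = E(K, T) = 0x4; 0xC ⊕ 0x4 = 0x8.
P3: T = 0xE, S = E(K, T) = 0xD; 0x4 ⊕ 0xD = 0x9.
P4: T = 0xF, S = E(K, T) = 0x5; 0xE ⊕ 0x5 = 0xB.
Blocks that differ from the original plaintext: P2.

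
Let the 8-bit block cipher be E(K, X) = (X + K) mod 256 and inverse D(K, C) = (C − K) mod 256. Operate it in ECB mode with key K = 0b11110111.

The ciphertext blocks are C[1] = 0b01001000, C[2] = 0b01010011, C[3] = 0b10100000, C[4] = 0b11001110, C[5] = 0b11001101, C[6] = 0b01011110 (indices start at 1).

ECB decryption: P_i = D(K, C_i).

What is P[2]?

P[2] = 0b01011100

P[2]: D(K, 0b01010011) = 0b01011100.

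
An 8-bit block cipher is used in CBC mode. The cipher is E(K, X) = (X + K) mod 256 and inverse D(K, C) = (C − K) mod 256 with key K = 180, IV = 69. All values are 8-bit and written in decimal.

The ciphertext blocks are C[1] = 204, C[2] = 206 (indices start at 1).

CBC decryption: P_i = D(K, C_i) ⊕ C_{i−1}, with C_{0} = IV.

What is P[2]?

P[2] = 214

P[2]: D(K, 206) = 26; 26 ⊕ 204 = 214.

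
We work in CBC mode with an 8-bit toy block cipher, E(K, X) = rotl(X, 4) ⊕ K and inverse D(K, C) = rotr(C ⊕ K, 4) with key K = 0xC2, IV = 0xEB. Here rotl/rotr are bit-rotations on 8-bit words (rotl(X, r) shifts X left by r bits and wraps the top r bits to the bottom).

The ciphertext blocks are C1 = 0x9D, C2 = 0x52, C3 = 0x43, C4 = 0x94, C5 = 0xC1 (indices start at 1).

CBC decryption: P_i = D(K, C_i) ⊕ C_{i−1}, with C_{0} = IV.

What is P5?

P5 = 0xA4

P5: D(K, 0xC1) = 0x30; 0x30 ⊕ 0x94 = 0xA4.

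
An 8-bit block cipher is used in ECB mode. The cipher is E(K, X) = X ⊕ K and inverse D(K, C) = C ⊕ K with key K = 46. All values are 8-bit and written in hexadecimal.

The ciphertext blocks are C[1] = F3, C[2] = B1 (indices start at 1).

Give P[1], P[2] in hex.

ECB decryption: P_i = D(K, C_i).
P[1]: D(K, F3) = B5.
P[2]: D(K, B1) = F7.

P[1] = B5, P[2] = F7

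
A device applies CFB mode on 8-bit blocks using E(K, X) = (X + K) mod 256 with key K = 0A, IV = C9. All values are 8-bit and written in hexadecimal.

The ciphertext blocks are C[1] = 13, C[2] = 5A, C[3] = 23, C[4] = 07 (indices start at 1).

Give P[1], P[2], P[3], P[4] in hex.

P[1] = C0, P[2] = 47, P[3] = 47, P[4] = 2A

CFB decryption: P_i = C_i ⊕ E(K, C_{i−1}), with C_{0} = IV.
P[1]: E(K, C9) = D3; 13 ⊕ D3 = C0.
P[2]: E(K, 13) = 1D; 5A ⊕ 1D = 47.
P[3]: E(K, 5A) = 64; 23 ⊕ 64 = 47.
P[4]: E(K, 23) = 2D; 07 ⊕ 2D = 2A.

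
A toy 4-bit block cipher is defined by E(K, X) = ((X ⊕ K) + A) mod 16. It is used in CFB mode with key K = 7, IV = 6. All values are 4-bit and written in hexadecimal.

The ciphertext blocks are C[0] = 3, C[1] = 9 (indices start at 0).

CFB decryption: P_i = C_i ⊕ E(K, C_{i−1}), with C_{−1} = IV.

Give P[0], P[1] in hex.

P[0] = 8, P[1] = 7

P[0]: E(K, 6) = B; 3 ⊕ B = 8.
P[1]: E(K, 3) = E; 9 ⊕ E = 7.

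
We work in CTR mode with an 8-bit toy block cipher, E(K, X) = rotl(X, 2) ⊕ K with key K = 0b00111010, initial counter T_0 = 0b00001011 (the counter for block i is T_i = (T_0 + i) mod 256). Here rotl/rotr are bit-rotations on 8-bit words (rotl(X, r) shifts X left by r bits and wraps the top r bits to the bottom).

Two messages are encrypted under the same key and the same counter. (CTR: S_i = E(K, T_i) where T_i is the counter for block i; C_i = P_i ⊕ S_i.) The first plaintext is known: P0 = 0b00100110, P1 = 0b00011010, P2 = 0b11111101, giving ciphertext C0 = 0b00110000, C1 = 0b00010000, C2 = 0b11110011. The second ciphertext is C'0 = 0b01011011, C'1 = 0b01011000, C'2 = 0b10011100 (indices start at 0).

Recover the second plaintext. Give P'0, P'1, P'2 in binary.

P'0 = 0b01001101, P'1 = 0b01010010, P'2 = 0b10010010

In CTR with a reused counter, both messages share the same keystream S_i, so C_i ⊕ C'_i = P_i ⊕ P'_i and thus P'_i = P_i ⊕ C_i ⊕ C'_i.
P'0: 0b00100110 ⊕ 0b00110000 ⊕ 0b01011011 = 0b01001101.
P'1: 0b00011010 ⊕ 0b00010000 ⊕ 0b01011000 = 0b01010010.
P'2: 0b11111101 ⊕ 0b11110011 ⊕ 0b10011100 = 0b10010010.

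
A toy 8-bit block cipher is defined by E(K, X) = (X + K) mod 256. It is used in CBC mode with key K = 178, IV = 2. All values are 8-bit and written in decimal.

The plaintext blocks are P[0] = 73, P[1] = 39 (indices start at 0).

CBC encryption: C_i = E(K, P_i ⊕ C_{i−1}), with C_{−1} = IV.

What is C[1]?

C[0]: P[0] ⊕ 2 = 75; E(K, 75) = 253.
C[1]: P[1] ⊕ 253 = 218; E(K, 218) = 140.

C[1] = 140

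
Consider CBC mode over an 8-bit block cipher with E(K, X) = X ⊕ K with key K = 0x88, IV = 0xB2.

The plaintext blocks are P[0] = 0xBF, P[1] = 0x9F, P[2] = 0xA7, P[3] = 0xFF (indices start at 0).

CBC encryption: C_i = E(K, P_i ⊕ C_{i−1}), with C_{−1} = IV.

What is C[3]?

C[0]: P[0] ⊕ 0xB2 = 0x0D; E(K, 0x0D) = 0x85.
C[1]: P[1] ⊕ 0x85 = 0x1A; E(K, 0x1A) = 0x92.
C[2]: P[2] ⊕ 0x92 = 0x35; E(K, 0x35) = 0xBD.
C[3]: P[3] ⊕ 0xBD = 0x42; E(K, 0x42) = 0xCA.

C[3] = 0xCA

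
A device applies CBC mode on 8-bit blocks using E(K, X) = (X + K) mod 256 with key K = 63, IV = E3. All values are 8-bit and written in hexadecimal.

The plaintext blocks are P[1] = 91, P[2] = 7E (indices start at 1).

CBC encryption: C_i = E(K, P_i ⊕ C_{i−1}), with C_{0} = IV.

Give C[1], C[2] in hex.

C[1] = D5, C[2] = 0E

C[1]: P[1] ⊕ E3 = 72; E(K, 72) = D5.
C[2]: P[2] ⊕ D5 = AB; E(K, AB) = 0E.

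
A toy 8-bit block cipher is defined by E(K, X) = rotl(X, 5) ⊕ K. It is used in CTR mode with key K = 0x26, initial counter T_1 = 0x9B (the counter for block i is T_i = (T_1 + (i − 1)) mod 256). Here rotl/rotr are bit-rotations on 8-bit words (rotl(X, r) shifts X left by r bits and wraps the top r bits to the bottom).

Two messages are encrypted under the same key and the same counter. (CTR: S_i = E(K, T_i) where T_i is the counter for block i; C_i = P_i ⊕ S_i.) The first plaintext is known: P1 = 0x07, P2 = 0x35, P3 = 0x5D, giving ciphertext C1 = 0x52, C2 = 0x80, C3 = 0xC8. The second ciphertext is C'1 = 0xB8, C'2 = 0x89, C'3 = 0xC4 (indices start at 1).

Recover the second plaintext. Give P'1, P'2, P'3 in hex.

In CTR with a reused counter, both messages share the same keystream S_i, so C_i ⊕ C'_i = P_i ⊕ P'_i and thus P'_i = P_i ⊕ C_i ⊕ C'_i.
P'1: 0x07 ⊕ 0x52 ⊕ 0xB8 = 0xED.
P'2: 0x35 ⊕ 0x80 ⊕ 0x89 = 0x3C.
P'3: 0x5D ⊕ 0xC8 ⊕ 0xC4 = 0x51.

P'1 = 0xED, P'2 = 0x3C, P'3 = 0x51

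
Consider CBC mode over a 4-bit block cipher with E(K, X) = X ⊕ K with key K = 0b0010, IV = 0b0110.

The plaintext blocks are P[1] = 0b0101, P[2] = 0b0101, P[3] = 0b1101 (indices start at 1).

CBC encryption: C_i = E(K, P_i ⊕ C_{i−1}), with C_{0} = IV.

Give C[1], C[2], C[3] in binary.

C[1] = 0b0001, C[2] = 0b0110, C[3] = 0b1001

C[1]: P[1] ⊕ 0b0110 = 0b0011; E(K, 0b0011) = 0b0001.
C[2]: P[2] ⊕ 0b0001 = 0b0100; E(K, 0b0100) = 0b0110.
C[3]: P[3] ⊕ 0b0110 = 0b1011; E(K, 0b1011) = 0b1001.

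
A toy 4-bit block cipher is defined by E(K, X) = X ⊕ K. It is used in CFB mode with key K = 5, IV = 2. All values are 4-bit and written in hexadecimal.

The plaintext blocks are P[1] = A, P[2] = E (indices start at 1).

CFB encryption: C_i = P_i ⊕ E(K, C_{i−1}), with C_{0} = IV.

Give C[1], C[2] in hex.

C[1] = D, C[2] = 6

C[1]: E(K, 2) = 7; A ⊕ 7 = D.
C[2]: E(K, D) = 8; E ⊕ 8 = 6.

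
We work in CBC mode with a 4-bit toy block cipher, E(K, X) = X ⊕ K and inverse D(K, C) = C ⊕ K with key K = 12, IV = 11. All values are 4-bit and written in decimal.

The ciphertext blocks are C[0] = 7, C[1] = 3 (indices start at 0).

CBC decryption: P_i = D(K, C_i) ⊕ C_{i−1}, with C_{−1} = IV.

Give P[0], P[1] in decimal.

P[0]: D(K, 7) = 11; 11 ⊕ 11 = 0.
P[1]: D(K, 3) = 15; 15 ⊕ 7 = 8.

P[0] = 0, P[1] = 8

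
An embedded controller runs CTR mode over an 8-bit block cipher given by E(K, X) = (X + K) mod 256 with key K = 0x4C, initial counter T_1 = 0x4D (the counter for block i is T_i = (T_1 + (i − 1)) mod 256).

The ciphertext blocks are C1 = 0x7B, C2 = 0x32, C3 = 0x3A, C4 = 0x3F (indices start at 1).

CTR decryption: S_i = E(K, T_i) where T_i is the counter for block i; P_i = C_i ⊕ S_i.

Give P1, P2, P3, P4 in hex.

P1 = 0xE2, P2 = 0xA8, P3 = 0xA1, P4 = 0xA3

P1: T = 0x4D, S = E(K, T) = 0x99; 0x7B ⊕ 0x99 = 0xE2.
P2: T = 0x4E, S = E(K, T) = 0x9A; 0x32 ⊕ 0x9A = 0xA8.
P3: T = 0x4F, S = E(K, T) = 0x9B; 0x3A ⊕ 0x9B = 0xA1.
P4: T = 0x50, S = E(K, T) = 0x9C; 0x3F ⊕ 0x9C = 0xA3.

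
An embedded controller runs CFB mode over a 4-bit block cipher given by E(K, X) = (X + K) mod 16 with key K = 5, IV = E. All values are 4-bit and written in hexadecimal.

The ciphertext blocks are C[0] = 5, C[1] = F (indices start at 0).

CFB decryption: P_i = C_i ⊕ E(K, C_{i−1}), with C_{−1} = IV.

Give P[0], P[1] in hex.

P[0] = 6, P[1] = 5

P[0]: E(K, E) = 3; 5 ⊕ 3 = 6.
P[1]: E(K, 5) = A; F ⊕ A = 5.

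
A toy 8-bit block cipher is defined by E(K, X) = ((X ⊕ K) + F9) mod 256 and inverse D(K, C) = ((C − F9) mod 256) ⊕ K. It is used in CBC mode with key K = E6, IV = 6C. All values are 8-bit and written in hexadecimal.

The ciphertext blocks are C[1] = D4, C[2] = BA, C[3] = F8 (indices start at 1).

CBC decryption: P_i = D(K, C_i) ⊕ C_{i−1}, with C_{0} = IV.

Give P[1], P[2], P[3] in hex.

P[1]: D(K, D4) = 3D; 3D ⊕ 6C = 51.
P[2]: D(K, BA) = 27; 27 ⊕ D4 = F3.
P[3]: D(K, F8) = 19; 19 ⊕ BA = A3.

P[1] = 51, P[2] = F3, P[3] = A3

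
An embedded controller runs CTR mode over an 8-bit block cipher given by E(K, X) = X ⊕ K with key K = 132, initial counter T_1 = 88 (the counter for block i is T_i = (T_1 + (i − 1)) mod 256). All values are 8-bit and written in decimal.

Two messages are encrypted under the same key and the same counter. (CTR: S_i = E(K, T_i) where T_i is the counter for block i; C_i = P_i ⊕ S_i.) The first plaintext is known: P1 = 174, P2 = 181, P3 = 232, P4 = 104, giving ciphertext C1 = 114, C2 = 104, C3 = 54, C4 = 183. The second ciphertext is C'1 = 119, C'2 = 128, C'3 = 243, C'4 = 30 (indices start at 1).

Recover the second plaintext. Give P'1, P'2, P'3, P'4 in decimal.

In CTR with a reused counter, both messages share the same keystream S_i, so C_i ⊕ C'_i = P_i ⊕ P'_i and thus P'_i = P_i ⊕ C_i ⊕ C'_i.
P'1: 174 ⊕ 114 ⊕ 119 = 171.
P'2: 181 ⊕ 104 ⊕ 128 = 93.
P'3: 232 ⊕ 54 ⊕ 243 = 45.
P'4: 104 ⊕ 183 ⊕ 30 = 193.

P'1 = 171, P'2 = 93, P'3 = 45, P'4 = 193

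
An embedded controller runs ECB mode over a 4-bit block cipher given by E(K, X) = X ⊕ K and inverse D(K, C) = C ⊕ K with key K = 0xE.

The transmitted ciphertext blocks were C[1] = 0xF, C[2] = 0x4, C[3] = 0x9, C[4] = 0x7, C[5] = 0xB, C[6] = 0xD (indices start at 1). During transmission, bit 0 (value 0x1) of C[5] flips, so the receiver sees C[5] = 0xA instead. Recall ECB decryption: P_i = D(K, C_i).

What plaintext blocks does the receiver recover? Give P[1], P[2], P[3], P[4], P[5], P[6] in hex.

Only C[5] changed, to 0xA. In ECB, a change in C_i affects only P_i. Decrypting the received ciphertext:
P[1]: D(K, 0xF) = 0x1.
P[2]: D(K, 0x4) = 0xA.
P[3]: D(K, 0x9) = 0x7.
P[4]: D(K, 0x7) = 0x9.
P[5]: D(K, 0xA) = 0x4.
P[6]: D(K, 0xD) = 0x3.
Blocks that differ from the original plaintext: P[5].

P[1] = 0x1, P[2] = 0xA, P[3] = 0x7, P[4] = 0x9, P[5] = 0x4, P[6] = 0x3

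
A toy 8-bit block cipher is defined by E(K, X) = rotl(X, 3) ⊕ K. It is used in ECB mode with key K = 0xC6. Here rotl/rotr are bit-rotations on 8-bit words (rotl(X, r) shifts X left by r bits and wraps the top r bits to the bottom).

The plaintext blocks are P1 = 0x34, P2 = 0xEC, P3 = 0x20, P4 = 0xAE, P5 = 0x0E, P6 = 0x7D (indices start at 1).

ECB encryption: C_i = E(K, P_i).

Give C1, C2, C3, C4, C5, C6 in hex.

C1 = 0x67, C2 = 0xA1, C3 = 0xC7, C4 = 0xB3, C5 = 0xB6, C6 = 0x2D

C1: E(K, 0x34) = 0x67.
C2: E(K, 0xEC) = 0xA1.
C3: E(K, 0x20) = 0xC7.
C4: E(K, 0xAE) = 0xB3.
C5: E(K, 0x0E) = 0xB6.
C6: E(K, 0x7D) = 0x2D.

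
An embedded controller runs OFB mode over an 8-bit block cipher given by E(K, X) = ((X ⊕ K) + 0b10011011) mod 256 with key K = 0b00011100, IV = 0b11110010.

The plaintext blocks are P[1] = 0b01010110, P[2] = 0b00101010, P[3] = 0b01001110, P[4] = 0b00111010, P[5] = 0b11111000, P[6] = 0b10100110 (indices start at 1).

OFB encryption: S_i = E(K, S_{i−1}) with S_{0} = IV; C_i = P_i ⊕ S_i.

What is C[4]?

C[1]: S = E(K, 0b11110010) = 0b10001001; 0b01010110 ⊕ 0b10001001 = 0b11011111.
C[2]: S = E(K, 0b10001001) = 0b00110000; 0b00101010 ⊕ 0b00110000 = 0b00011010.
C[3]: S = E(K, 0b00110000) = 0b11000111; 0b01001110 ⊕ 0b11000111 = 0b10001001.
C[4]: S = E(K, 0b11000111) = 0b01110110; 0b00111010 ⊕ 0b01110110 = 0b01001100.

C[4] = 0b01001100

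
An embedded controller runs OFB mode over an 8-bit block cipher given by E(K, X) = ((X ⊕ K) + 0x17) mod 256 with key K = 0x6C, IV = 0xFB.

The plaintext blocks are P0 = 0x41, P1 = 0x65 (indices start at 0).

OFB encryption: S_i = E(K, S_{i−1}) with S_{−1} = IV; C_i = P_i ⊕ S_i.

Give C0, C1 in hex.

C0 = 0xEF, C1 = 0xBC

C0: S = E(K, 0xFB) = 0xAE; 0x41 ⊕ 0xAE = 0xEF.
C1: S = E(K, 0xAE) = 0xD9; 0x65 ⊕ 0xD9 = 0xBC.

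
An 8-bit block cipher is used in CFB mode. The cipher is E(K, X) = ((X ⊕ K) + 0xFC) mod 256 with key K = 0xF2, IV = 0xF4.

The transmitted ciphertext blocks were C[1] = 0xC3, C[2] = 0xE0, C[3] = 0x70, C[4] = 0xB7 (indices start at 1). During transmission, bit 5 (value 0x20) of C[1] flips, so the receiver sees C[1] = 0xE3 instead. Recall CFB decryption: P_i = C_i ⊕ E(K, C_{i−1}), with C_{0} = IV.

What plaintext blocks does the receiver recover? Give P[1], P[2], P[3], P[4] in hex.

P[1] = 0xE1, P[2] = 0xED, P[3] = 0x7E, P[4] = 0xC9

Only C[1] changed, to 0xE3. In CFB, a change in C_i flips the same bit in P_i and garbles P_{i+1}. Decrypting the received ciphertext:
P[1]: E(K, 0xF4) = 0x02; 0xE3 ⊕ 0x02 = 0xE1.
P[2]: E(K, 0xE3) = 0x0D; 0xE0 ⊕ 0x0D = 0xED.
P[3]: E(K, 0xE0) = 0x0E; 0x70 ⊕ 0x0E = 0x7E.
P[4]: E(K, 0x70) = 0x7E; 0xB7 ⊕ 0x7E = 0xC9.
Blocks that differ from the original plaintext: P[1], P[2].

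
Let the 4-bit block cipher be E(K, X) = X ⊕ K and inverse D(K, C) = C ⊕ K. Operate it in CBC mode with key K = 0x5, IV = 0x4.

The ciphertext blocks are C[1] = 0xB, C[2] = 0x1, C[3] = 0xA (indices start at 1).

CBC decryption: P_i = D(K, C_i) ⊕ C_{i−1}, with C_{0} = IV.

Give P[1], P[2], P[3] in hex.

P[1]: D(K, 0xB) = 0xE; 0xE ⊕ 0x4 = 0xA.
P[2]: D(K, 0x1) = 0x4; 0x4 ⊕ 0xB = 0xF.
P[3]: D(K, 0xA) = 0xF; 0xF ⊕ 0x1 = 0xE.

P[1] = 0xA, P[2] = 0xF, P[3] = 0xE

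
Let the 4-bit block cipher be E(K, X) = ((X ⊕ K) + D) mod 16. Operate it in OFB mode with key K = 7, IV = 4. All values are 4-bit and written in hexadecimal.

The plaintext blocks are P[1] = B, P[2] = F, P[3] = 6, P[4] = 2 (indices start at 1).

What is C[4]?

OFB encryption: S_i = E(K, S_{i−1}) with S_{0} = IV; C_i = P_i ⊕ S_i.
C[1]: S = E(K, 4) = 0; B ⊕ 0 = B.
C[2]: S = E(K, 0) = 4; F ⊕ 4 = B.
C[3]: S = E(K, 4) = 0; 6 ⊕ 0 = 6.
C[4]: S = E(K, 0) = 4; 2 ⊕ 4 = 6.

C[4] = 6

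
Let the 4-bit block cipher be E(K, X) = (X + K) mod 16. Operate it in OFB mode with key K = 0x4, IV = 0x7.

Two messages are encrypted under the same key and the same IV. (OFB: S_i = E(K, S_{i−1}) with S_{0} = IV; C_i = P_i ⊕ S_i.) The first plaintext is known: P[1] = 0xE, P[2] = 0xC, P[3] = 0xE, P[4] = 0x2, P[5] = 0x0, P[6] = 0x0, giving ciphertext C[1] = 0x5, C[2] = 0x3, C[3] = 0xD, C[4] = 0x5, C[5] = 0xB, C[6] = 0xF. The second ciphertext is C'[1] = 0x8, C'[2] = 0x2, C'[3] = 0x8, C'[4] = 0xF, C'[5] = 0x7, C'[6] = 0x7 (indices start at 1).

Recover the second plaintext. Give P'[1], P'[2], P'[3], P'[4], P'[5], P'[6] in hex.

In OFB with a reused IV, both messages share the same keystream S_i, so C_i ⊕ C'_i = P_i ⊕ P'_i and thus P'_i = P_i ⊕ C_i ⊕ C'_i.
P'[1]: 0xE ⊕ 0x5 ⊕ 0x8 = 0x3.
P'[2]: 0xC ⊕ 0x3 ⊕ 0x2 = 0xD.
P'[3]: 0xE ⊕ 0xD ⊕ 0x8 = 0xB.
P'[4]: 0x2 ⊕ 0x5 ⊕ 0xF = 0x8.
P'[5]: 0x0 ⊕ 0xB ⊕ 0x7 = 0xC.
P'[6]: 0x0 ⊕ 0xF ⊕ 0x7 = 0x8.

P'[1] = 0x3, P'[2] = 0xD, P'[3] = 0xB, P'[4] = 0x8, P'[5] = 0xC, P'[6] = 0x8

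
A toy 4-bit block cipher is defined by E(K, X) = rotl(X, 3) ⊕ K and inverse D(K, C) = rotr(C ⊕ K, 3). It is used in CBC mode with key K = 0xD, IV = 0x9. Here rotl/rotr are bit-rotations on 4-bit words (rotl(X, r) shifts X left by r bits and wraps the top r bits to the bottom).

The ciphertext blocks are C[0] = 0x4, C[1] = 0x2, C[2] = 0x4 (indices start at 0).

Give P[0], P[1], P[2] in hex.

CBC decryption: P_i = D(K, C_i) ⊕ C_{i−1}, with C_{−1} = IV.
P[0]: D(K, 0x4) = 0x3; 0x3 ⊕ 0x9 = 0xA.
P[1]: D(K, 0x2) = 0xF; 0xF ⊕ 0x4 = 0xB.
P[2]: D(K, 0x4) = 0x3; 0x3 ⊕ 0x2 = 0x1.

P[0] = 0xA, P[1] = 0xB, P[2] = 0x1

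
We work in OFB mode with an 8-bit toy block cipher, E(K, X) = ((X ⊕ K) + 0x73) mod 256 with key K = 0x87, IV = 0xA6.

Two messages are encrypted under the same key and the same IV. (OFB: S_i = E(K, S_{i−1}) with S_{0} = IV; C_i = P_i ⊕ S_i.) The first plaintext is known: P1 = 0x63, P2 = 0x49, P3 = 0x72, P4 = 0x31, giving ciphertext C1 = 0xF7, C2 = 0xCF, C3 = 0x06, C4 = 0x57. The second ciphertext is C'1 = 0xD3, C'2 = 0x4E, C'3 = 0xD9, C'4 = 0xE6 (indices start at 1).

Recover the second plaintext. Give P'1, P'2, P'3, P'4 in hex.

P'1 = 0x47, P'2 = 0xC8, P'3 = 0xAD, P'4 = 0x80

In OFB with a reused IV, both messages share the same keystream S_i, so C_i ⊕ C'_i = P_i ⊕ P'_i and thus P'_i = P_i ⊕ C_i ⊕ C'_i.
P'1: 0x63 ⊕ 0xF7 ⊕ 0xD3 = 0x47.
P'2: 0x49 ⊕ 0xCF ⊕ 0x4E = 0xC8.
P'3: 0x72 ⊕ 0x06 ⊕ 0xD9 = 0xAD.
P'4: 0x31 ⊕ 0x57 ⊕ 0xE6 = 0x80.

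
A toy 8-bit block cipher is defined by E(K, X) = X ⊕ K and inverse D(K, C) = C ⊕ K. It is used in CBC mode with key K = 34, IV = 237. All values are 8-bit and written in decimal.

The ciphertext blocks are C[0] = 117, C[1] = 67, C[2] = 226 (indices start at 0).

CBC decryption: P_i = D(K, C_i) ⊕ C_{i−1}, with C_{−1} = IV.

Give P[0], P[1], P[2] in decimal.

P[0] = 186, P[1] = 20, P[2] = 131

P[0]: D(K, 117) = 87; 87 ⊕ 237 = 186.
P[1]: D(K, 67) = 97; 97 ⊕ 117 = 20.
P[2]: D(K, 226) = 192; 192 ⊕ 67 = 131.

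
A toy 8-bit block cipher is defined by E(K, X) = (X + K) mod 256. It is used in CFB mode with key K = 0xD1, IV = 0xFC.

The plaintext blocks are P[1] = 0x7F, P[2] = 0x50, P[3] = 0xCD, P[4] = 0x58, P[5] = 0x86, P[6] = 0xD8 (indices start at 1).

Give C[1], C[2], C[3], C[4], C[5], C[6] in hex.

C[1] = 0xB2, C[2] = 0xD3, C[3] = 0x69, C[4] = 0x62, C[5] = 0xB5, C[6] = 0x5E

CFB encryption: C_i = P_i ⊕ E(K, C_{i−1}), with C_{0} = IV.
C[1]: E(K, 0xFC) = 0xCD; 0x7F ⊕ 0xCD = 0xB2.
C[2]: E(K, 0xB2) = 0x83; 0x50 ⊕ 0x83 = 0xD3.
C[3]: E(K, 0xD3) = 0xA4; 0xCD ⊕ 0xA4 = 0x69.
C[4]: E(K, 0x69) = 0x3A; 0x58 ⊕ 0x3A = 0x62.
C[5]: E(K, 0x62) = 0x33; 0x86 ⊕ 0x33 = 0xB5.
C[6]: E(K, 0xB5) = 0x86; 0xD8 ⊕ 0x86 = 0x5E.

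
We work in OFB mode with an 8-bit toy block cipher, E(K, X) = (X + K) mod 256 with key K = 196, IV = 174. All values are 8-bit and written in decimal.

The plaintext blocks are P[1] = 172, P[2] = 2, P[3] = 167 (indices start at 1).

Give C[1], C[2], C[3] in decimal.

OFB encryption: S_i = E(K, S_{i−1}) with S_{0} = IV; C_i = P_i ⊕ S_i.
C[1]: S = E(K, 174) = 114; 172 ⊕ 114 = 222.
C[2]: S = E(K, 114) = 54; 2 ⊕ 54 = 52.
C[3]: S = E(K, 54) = 250; 167 ⊕ 250 = 93.

C[1] = 222, C[2] = 52, C[3] = 93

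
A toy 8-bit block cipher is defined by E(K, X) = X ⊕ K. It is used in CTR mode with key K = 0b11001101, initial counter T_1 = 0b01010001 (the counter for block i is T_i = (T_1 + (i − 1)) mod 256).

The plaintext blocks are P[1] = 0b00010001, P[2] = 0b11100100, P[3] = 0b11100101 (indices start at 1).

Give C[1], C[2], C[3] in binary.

C[1] = 0b10001101, C[2] = 0b01111011, C[3] = 0b01111011

CTR encryption: S_i = E(K, T_i) where T_i is the counter for block i; C_i = P_i ⊕ S_i.
C[1]: T = 0b01010001, S = E(K, T) = 0b10011100; 0b00010001 ⊕ 0b10011100 = 0b10001101.
C[2]: T = 0b01010010, S = E(K, T) = 0b10011111; 0b11100100 ⊕ 0b10011111 = 0b01111011.
C[3]: T = 0b01010011, S = E(K, T) = 0b10011110; 0b11100101 ⊕ 0b10011110 = 0b01111011.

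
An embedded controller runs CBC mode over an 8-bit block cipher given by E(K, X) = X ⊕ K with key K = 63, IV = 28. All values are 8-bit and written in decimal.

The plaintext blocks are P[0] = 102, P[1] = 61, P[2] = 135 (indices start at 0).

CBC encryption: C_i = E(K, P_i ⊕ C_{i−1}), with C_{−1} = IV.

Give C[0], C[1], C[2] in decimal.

C[0]: P[0] ⊕ 28 = 122; E(K, 122) = 69.
C[1]: P[1] ⊕ 69 = 120; E(K, 120) = 71.
C[2]: P[2] ⊕ 71 = 192; E(K, 192) = 255.

C[0] = 69, C[1] = 71, C[2] = 255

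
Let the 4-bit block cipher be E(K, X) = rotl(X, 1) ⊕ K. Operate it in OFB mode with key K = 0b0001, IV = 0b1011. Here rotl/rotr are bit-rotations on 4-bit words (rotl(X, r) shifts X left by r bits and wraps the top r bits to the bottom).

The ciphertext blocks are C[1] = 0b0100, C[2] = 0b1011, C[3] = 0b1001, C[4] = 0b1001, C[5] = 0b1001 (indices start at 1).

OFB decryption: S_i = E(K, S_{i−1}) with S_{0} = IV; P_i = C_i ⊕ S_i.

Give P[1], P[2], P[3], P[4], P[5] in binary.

P[1]: S = E(K, 0b1011) = 0b0110; 0b0100 ⊕ 0b0110 = 0b0010.
P[2]: S = E(K, 0b0110) = 0b1101; 0b1011 ⊕ 0b1101 = 0b0110.
P[3]: S = E(K, 0b1101) = 0b1010; 0b1001 ⊕ 0b1010 = 0b0011.
P[4]: S = E(K, 0b1010) = 0b0100; 0b1001 ⊕ 0b0100 = 0b1101.
P[5]: S = E(K, 0b0100) = 0b1001; 0b1001 ⊕ 0b1001 = 0b0000.

P[1] = 0b0010, P[2] = 0b0110, P[3] = 0b0011, P[4] = 0b1101, P[5] = 0b0000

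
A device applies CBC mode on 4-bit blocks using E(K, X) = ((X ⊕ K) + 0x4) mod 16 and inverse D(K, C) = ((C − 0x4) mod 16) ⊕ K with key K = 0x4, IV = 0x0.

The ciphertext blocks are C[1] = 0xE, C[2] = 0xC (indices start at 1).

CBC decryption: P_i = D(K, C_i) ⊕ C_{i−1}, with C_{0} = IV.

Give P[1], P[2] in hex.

P[1] = 0xE, P[2] = 0x2

P[1]: D(K, 0xE) = 0xE; 0xE ⊕ 0x0 = 0xE.
P[2]: D(K, 0xC) = 0xC; 0xC ⊕ 0xE = 0x2.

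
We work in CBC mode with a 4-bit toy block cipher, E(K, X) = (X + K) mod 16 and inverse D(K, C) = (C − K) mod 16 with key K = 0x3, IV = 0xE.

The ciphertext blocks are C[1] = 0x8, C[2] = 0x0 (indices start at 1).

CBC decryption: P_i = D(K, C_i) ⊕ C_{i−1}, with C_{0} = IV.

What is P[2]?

P[2] = 0x5

P[2]: D(K, 0x0) = 0xD; 0xD ⊕ 0x8 = 0x5.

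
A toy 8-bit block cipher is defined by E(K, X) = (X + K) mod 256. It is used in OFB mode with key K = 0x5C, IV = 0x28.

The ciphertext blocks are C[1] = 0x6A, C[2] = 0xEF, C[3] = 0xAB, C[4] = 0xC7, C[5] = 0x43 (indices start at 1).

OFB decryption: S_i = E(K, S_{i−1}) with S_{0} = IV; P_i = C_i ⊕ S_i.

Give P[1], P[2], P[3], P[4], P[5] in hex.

P[1] = 0xEE, P[2] = 0x0F, P[3] = 0x97, P[4] = 0x5F, P[5] = 0xB7

P[1]: S = E(K, 0x28) = 0x84; 0x6A ⊕ 0x84 = 0xEE.
P[2]: S = E(K, 0x84) = 0xE0; 0xEF ⊕ 0xE0 = 0x0F.
P[3]: S = E(K, 0xE0) = 0x3C; 0xAB ⊕ 0x3C = 0x97.
P[4]: S = E(K, 0x3C) = 0x98; 0xC7 ⊕ 0x98 = 0x5F.
P[5]: S = E(K, 0x98) = 0xF4; 0x43 ⊕ 0xF4 = 0xB7.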